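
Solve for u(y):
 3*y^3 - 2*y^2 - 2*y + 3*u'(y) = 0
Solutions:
 u(y) = C1 - y^4/4 + 2*y^3/9 + y^2/3


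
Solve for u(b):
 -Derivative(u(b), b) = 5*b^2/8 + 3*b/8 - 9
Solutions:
 u(b) = C1 - 5*b^3/24 - 3*b^2/16 + 9*b


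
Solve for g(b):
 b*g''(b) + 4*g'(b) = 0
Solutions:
 g(b) = C1 + C2/b^3


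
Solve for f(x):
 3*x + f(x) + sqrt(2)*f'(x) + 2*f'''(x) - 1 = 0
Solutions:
 f(x) = C1*exp(x*(-2*2^(1/6)*3^(2/3)/(9 + 2*sqrt(3)*sqrt(sqrt(2) + 27/4))^(1/3) + 6^(1/3)*(9 + 2*sqrt(3)*sqrt(sqrt(2) + 27/4))^(1/3))/12)*sin(sqrt(3)*x*(6*2^(1/6)/(27 + 2*sqrt(27*sqrt(2) + 729/4))^(1/3) + 2^(1/3)*(27 + 2*sqrt(27*sqrt(2) + 729/4))^(1/3))/12) + C2*exp(x*(-2*2^(1/6)*3^(2/3)/(9 + 2*sqrt(3)*sqrt(sqrt(2) + 27/4))^(1/3) + 6^(1/3)*(9 + 2*sqrt(3)*sqrt(sqrt(2) + 27/4))^(1/3))/12)*cos(sqrt(3)*x*(6*2^(1/6)/(27 + 2*sqrt(27*sqrt(2) + 729/4))^(1/3) + 2^(1/3)*(27 + 2*sqrt(27*sqrt(2) + 729/4))^(1/3))/12) + C3*exp(-x*(-2*2^(1/6)*3^(2/3)/(9 + 2*sqrt(3)*sqrt(sqrt(2) + 27/4))^(1/3) + 6^(1/3)*(9 + 2*sqrt(3)*sqrt(sqrt(2) + 27/4))^(1/3))/6) - 3*x + 1 + 3*sqrt(2)


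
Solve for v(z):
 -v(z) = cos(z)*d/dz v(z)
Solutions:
 v(z) = C1*sqrt(sin(z) - 1)/sqrt(sin(z) + 1)


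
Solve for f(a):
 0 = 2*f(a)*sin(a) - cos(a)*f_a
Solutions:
 f(a) = C1/cos(a)^2


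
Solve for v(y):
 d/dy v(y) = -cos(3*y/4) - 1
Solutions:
 v(y) = C1 - y - 4*sin(3*y/4)/3


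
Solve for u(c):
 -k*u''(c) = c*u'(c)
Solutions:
 u(c) = C1 + C2*sqrt(k)*erf(sqrt(2)*c*sqrt(1/k)/2)


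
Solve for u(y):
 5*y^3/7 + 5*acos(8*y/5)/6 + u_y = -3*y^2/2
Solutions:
 u(y) = C1 - 5*y^4/28 - y^3/2 - 5*y*acos(8*y/5)/6 + 5*sqrt(25 - 64*y^2)/48


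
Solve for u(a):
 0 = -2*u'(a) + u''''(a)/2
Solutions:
 u(a) = C1 + C4*exp(2^(2/3)*a) + (C2*sin(2^(2/3)*sqrt(3)*a/2) + C3*cos(2^(2/3)*sqrt(3)*a/2))*exp(-2^(2/3)*a/2)


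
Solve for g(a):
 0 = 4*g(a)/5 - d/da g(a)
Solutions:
 g(a) = C1*exp(4*a/5)


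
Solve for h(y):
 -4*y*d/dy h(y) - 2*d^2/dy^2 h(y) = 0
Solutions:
 h(y) = C1 + C2*erf(y)


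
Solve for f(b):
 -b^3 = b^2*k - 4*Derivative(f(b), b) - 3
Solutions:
 f(b) = C1 + b^4/16 + b^3*k/12 - 3*b/4


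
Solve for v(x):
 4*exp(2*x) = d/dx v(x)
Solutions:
 v(x) = C1 + 2*exp(2*x)


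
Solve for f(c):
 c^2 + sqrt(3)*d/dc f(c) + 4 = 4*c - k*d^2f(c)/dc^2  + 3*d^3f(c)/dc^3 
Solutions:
 f(c) = C1 + C2*exp(c*(k - sqrt(k^2 + 12*sqrt(3)))/6) + C3*exp(c*(k + sqrt(k^2 + 12*sqrt(3)))/6) - sqrt(3)*c^3/9 + c^2*k/3 + 2*sqrt(3)*c^2/3 - 2*sqrt(3)*c*k^2/9 - 4*c*k/3 - 4*sqrt(3)*c/3 - 2*c


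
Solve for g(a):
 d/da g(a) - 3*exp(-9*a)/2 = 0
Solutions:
 g(a) = C1 - exp(-9*a)/6


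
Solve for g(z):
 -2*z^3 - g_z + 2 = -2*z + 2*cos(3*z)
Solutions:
 g(z) = C1 - z^4/2 + z^2 + 2*z - 2*sin(3*z)/3


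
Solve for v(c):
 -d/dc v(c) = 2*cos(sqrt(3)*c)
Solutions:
 v(c) = C1 - 2*sqrt(3)*sin(sqrt(3)*c)/3


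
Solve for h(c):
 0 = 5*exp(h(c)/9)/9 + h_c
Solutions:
 h(c) = 9*log(1/(C1 + 5*c)) + 36*log(3)


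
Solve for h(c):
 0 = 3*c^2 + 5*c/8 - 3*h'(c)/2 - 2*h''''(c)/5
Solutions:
 h(c) = C1 + C4*exp(-30^(1/3)*c/2) + 2*c^3/3 + 5*c^2/24 + (C2*sin(10^(1/3)*3^(5/6)*c/4) + C3*cos(10^(1/3)*3^(5/6)*c/4))*exp(30^(1/3)*c/4)


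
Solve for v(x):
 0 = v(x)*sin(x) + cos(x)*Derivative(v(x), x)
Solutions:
 v(x) = C1*cos(x)


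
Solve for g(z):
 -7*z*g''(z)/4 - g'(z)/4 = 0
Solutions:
 g(z) = C1 + C2*z^(6/7)


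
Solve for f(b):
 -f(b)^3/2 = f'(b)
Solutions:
 f(b) = -sqrt(-1/(C1 - b))
 f(b) = sqrt(-1/(C1 - b))


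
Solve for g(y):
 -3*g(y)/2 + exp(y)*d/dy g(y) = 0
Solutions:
 g(y) = C1*exp(-3*exp(-y)/2)


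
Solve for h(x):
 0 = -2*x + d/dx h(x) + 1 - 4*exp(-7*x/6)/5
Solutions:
 h(x) = C1 + x^2 - x - 24*exp(-7*x/6)/35


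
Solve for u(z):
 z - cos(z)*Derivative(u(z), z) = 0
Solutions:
 u(z) = C1 + Integral(z/cos(z), z)


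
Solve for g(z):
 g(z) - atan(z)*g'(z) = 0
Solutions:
 g(z) = C1*exp(Integral(1/atan(z), z))


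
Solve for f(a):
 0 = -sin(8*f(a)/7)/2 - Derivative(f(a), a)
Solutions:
 a/2 + 7*log(cos(8*f(a)/7) - 1)/16 - 7*log(cos(8*f(a)/7) + 1)/16 = C1


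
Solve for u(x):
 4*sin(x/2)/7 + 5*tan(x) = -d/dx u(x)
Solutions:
 u(x) = C1 + 5*log(cos(x)) + 8*cos(x/2)/7


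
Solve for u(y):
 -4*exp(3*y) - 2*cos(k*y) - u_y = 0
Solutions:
 u(y) = C1 - 4*exp(3*y)/3 - 2*sin(k*y)/k


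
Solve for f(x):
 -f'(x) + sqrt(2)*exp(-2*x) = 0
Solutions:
 f(x) = C1 - sqrt(2)*exp(-2*x)/2


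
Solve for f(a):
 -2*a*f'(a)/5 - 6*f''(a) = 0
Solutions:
 f(a) = C1 + C2*erf(sqrt(30)*a/30)


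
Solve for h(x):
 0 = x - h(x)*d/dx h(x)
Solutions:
 h(x) = -sqrt(C1 + x^2)
 h(x) = sqrt(C1 + x^2)


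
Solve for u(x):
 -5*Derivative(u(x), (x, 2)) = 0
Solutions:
 u(x) = C1 + C2*x


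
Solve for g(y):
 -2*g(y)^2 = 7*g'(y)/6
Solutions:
 g(y) = 7/(C1 + 12*y)


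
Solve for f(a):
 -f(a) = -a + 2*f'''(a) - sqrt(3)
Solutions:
 f(a) = C3*exp(-2^(2/3)*a/2) + a + (C1*sin(2^(2/3)*sqrt(3)*a/4) + C2*cos(2^(2/3)*sqrt(3)*a/4))*exp(2^(2/3)*a/4) + sqrt(3)


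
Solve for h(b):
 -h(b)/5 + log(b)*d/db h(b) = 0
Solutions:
 h(b) = C1*exp(li(b)/5)


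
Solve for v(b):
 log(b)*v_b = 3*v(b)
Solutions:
 v(b) = C1*exp(3*li(b))


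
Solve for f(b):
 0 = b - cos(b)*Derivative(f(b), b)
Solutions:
 f(b) = C1 + Integral(b/cos(b), b)


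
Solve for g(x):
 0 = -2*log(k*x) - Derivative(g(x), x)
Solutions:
 g(x) = C1 - 2*x*log(k*x) + 2*x


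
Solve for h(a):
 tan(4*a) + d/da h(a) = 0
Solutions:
 h(a) = C1 + log(cos(4*a))/4


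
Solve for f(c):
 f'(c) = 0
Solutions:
 f(c) = C1


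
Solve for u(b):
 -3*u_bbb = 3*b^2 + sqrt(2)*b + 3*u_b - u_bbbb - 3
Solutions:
 u(b) = C1 + C2*exp(b*(-2^(2/3)*(sqrt(21) + 5)^(1/3)/4 - 2^(1/3)/(2*(sqrt(21) + 5)^(1/3)) + 1))*sin(2^(1/3)*sqrt(3)*b*(-2^(1/3)*(sqrt(21) + 5)^(1/3) + 2/(sqrt(21) + 5)^(1/3))/4) + C3*exp(b*(-2^(2/3)*(sqrt(21) + 5)^(1/3)/4 - 2^(1/3)/(2*(sqrt(21) + 5)^(1/3)) + 1))*cos(2^(1/3)*sqrt(3)*b*(-2^(1/3)*(sqrt(21) + 5)^(1/3) + 2/(sqrt(21) + 5)^(1/3))/4) + C4*exp(b*(2^(1/3)/(sqrt(21) + 5)^(1/3) + 1 + 2^(2/3)*(sqrt(21) + 5)^(1/3)/2)) - b^3/3 - sqrt(2)*b^2/6 + 3*b


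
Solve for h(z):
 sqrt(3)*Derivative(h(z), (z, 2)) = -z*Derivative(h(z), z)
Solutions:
 h(z) = C1 + C2*erf(sqrt(2)*3^(3/4)*z/6)


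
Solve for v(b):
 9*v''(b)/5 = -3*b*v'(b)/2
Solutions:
 v(b) = C1 + C2*erf(sqrt(15)*b/6)


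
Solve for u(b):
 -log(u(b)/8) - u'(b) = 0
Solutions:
 -Integral(1/(-log(_y) + 3*log(2)), (_y, u(b))) = C1 - b


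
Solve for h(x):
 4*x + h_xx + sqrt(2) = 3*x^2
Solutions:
 h(x) = C1 + C2*x + x^4/4 - 2*x^3/3 - sqrt(2)*x^2/2


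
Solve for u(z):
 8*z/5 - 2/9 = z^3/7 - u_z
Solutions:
 u(z) = C1 + z^4/28 - 4*z^2/5 + 2*z/9


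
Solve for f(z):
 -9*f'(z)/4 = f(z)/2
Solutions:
 f(z) = C1*exp(-2*z/9)


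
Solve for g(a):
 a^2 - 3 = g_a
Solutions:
 g(a) = C1 + a^3/3 - 3*a


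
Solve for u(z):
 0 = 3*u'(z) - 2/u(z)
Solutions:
 u(z) = -sqrt(C1 + 12*z)/3
 u(z) = sqrt(C1 + 12*z)/3


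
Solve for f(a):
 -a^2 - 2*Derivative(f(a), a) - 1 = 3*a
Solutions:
 f(a) = C1 - a^3/6 - 3*a^2/4 - a/2


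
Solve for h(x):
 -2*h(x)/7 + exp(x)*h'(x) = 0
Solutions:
 h(x) = C1*exp(-2*exp(-x)/7)


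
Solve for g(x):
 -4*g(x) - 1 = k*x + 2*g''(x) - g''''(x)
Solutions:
 g(x) = C1*exp(-x*sqrt(1 + sqrt(5))) + C2*exp(x*sqrt(1 + sqrt(5))) + C3*sin(x*sqrt(-1 + sqrt(5))) + C4*cos(x*sqrt(-1 + sqrt(5))) - k*x/4 - 1/4


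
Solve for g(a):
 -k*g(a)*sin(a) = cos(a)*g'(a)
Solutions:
 g(a) = C1*exp(k*log(cos(a)))


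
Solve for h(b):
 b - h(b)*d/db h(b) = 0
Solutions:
 h(b) = -sqrt(C1 + b^2)
 h(b) = sqrt(C1 + b^2)


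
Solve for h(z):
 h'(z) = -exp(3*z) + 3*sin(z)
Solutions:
 h(z) = C1 - exp(3*z)/3 - 3*cos(z)


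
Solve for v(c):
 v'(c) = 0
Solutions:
 v(c) = C1


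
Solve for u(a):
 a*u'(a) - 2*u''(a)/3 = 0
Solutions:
 u(a) = C1 + C2*erfi(sqrt(3)*a/2)


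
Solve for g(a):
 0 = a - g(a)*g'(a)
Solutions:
 g(a) = -sqrt(C1 + a^2)
 g(a) = sqrt(C1 + a^2)


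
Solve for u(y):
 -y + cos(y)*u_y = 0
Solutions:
 u(y) = C1 + Integral(y/cos(y), y)


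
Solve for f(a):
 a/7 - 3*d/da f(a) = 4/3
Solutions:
 f(a) = C1 + a^2/42 - 4*a/9


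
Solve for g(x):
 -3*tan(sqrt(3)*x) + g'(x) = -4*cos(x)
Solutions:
 g(x) = C1 - sqrt(3)*log(cos(sqrt(3)*x)) - 4*sin(x)


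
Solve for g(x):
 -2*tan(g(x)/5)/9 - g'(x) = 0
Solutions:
 g(x) = -5*asin(C1*exp(-2*x/45)) + 5*pi
 g(x) = 5*asin(C1*exp(-2*x/45))


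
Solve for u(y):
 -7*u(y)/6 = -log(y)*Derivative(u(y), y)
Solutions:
 u(y) = C1*exp(7*li(y)/6)


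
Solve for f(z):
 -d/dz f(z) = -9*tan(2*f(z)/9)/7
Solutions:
 f(z) = -9*asin(C1*exp(2*z/7))/2 + 9*pi/2
 f(z) = 9*asin(C1*exp(2*z/7))/2


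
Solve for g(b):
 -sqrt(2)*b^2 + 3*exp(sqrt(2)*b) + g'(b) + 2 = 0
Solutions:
 g(b) = C1 + sqrt(2)*b^3/3 - 2*b - 3*sqrt(2)*exp(sqrt(2)*b)/2


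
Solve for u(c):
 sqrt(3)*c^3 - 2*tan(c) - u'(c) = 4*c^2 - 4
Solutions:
 u(c) = C1 + sqrt(3)*c^4/4 - 4*c^3/3 + 4*c + 2*log(cos(c))


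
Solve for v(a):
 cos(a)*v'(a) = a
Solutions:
 v(a) = C1 + Integral(a/cos(a), a)


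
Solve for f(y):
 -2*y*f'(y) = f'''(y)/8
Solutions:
 f(y) = C1 + Integral(C2*airyai(-2*2^(1/3)*y) + C3*airybi(-2*2^(1/3)*y), y)


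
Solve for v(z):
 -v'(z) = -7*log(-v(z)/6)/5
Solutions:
 -5*Integral(1/(log(-_y) - log(6)), (_y, v(z)))/7 = C1 - z


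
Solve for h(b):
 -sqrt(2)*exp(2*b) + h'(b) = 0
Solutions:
 h(b) = C1 + sqrt(2)*exp(2*b)/2


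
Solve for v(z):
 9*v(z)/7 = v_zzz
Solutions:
 v(z) = C3*exp(21^(2/3)*z/7) + (C1*sin(3*3^(1/6)*7^(2/3)*z/14) + C2*cos(3*3^(1/6)*7^(2/3)*z/14))*exp(-21^(2/3)*z/14)


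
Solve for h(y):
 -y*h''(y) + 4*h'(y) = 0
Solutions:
 h(y) = C1 + C2*y^5


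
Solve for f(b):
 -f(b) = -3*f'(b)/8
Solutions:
 f(b) = C1*exp(8*b/3)


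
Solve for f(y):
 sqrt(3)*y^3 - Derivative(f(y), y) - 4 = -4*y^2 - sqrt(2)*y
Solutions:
 f(y) = C1 + sqrt(3)*y^4/4 + 4*y^3/3 + sqrt(2)*y^2/2 - 4*y


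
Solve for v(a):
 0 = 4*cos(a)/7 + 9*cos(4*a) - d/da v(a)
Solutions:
 v(a) = C1 + 4*sin(a)/7 + 9*sin(4*a)/4


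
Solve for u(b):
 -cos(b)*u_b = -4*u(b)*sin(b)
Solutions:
 u(b) = C1/cos(b)^4


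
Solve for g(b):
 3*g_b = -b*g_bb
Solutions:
 g(b) = C1 + C2/b^2


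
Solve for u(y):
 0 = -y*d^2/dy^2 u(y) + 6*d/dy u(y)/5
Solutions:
 u(y) = C1 + C2*y^(11/5)


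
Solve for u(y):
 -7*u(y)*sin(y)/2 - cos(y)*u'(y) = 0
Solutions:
 u(y) = C1*cos(y)^(7/2)


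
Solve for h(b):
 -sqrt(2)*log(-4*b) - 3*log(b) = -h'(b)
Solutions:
 h(b) = C1 + b*(sqrt(2) + 3)*log(b) + b*(-3 - sqrt(2) + 2*sqrt(2)*log(2) + sqrt(2)*I*pi)


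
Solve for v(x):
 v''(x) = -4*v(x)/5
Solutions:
 v(x) = C1*sin(2*sqrt(5)*x/5) + C2*cos(2*sqrt(5)*x/5)


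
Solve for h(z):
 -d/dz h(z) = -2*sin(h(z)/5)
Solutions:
 -2*z + 5*log(cos(h(z)/5) - 1)/2 - 5*log(cos(h(z)/5) + 1)/2 = C1


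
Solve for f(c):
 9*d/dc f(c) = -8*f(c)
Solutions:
 f(c) = C1*exp(-8*c/9)


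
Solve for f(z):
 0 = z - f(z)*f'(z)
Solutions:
 f(z) = -sqrt(C1 + z^2)
 f(z) = sqrt(C1 + z^2)


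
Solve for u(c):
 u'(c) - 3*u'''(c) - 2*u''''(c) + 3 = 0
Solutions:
 u(c) = C1 + C4*exp(c/2) - 3*c + (C2 + C3*c)*exp(-c)


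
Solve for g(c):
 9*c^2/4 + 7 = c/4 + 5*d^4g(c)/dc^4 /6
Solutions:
 g(c) = C1 + C2*c + C3*c^2 + C4*c^3 + 3*c^6/400 - c^5/400 + 7*c^4/20


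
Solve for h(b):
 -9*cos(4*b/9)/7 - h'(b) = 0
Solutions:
 h(b) = C1 - 81*sin(4*b/9)/28


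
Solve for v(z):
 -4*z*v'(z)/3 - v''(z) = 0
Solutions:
 v(z) = C1 + C2*erf(sqrt(6)*z/3)


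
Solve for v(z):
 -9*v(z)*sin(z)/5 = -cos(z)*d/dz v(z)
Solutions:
 v(z) = C1/cos(z)^(9/5)


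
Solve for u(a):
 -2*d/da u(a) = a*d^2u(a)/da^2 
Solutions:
 u(a) = C1 + C2/a


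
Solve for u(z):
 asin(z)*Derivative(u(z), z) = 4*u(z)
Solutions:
 u(z) = C1*exp(4*Integral(1/asin(z), z))


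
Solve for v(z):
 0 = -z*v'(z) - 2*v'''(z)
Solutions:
 v(z) = C1 + Integral(C2*airyai(-2^(2/3)*z/2) + C3*airybi(-2^(2/3)*z/2), z)


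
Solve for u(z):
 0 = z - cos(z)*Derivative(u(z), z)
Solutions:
 u(z) = C1 + Integral(z/cos(z), z)


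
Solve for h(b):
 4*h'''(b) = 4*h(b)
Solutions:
 h(b) = C3*exp(b) + (C1*sin(sqrt(3)*b/2) + C2*cos(sqrt(3)*b/2))*exp(-b/2)


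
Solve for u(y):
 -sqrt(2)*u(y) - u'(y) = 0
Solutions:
 u(y) = C1*exp(-sqrt(2)*y)


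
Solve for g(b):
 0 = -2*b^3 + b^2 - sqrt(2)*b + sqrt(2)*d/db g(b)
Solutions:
 g(b) = C1 + sqrt(2)*b^4/4 - sqrt(2)*b^3/6 + b^2/2


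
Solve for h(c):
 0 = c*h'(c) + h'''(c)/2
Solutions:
 h(c) = C1 + Integral(C2*airyai(-2^(1/3)*c) + C3*airybi(-2^(1/3)*c), c)


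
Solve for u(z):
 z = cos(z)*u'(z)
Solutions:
 u(z) = C1 + Integral(z/cos(z), z)


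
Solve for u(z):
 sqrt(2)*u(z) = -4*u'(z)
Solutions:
 u(z) = C1*exp(-sqrt(2)*z/4)


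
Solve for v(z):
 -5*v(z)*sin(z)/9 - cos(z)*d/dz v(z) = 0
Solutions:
 v(z) = C1*cos(z)^(5/9)


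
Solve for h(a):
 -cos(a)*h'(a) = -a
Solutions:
 h(a) = C1 + Integral(a/cos(a), a)


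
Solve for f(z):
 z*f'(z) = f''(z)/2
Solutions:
 f(z) = C1 + C2*erfi(z)


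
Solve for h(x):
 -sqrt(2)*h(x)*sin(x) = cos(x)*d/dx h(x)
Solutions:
 h(x) = C1*cos(x)^(sqrt(2))


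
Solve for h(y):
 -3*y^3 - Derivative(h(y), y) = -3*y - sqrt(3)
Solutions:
 h(y) = C1 - 3*y^4/4 + 3*y^2/2 + sqrt(3)*y


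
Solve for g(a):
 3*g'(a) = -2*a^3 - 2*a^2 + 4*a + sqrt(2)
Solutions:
 g(a) = C1 - a^4/6 - 2*a^3/9 + 2*a^2/3 + sqrt(2)*a/3


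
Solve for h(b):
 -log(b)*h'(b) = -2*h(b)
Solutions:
 h(b) = C1*exp(2*li(b))


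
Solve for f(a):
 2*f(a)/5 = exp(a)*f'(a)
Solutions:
 f(a) = C1*exp(-2*exp(-a)/5)


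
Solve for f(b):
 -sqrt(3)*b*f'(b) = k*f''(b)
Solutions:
 f(b) = C1 + C2*sqrt(k)*erf(sqrt(2)*3^(1/4)*b*sqrt(1/k)/2)


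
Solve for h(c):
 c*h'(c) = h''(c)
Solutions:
 h(c) = C1 + C2*erfi(sqrt(2)*c/2)


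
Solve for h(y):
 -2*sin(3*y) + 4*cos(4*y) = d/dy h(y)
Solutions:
 h(y) = C1 + sin(4*y) + 2*cos(3*y)/3


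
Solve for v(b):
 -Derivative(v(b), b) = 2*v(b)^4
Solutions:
 v(b) = (-3^(2/3) - 3*3^(1/6)*I)*(1/(C1 + 2*b))^(1/3)/6
 v(b) = (-3^(2/3) + 3*3^(1/6)*I)*(1/(C1 + 2*b))^(1/3)/6
 v(b) = (1/(C1 + 6*b))^(1/3)


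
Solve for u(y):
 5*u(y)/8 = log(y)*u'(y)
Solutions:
 u(y) = C1*exp(5*li(y)/8)


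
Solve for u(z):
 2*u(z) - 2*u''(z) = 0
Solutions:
 u(z) = C1*exp(-z) + C2*exp(z)


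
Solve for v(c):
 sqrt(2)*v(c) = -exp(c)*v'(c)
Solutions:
 v(c) = C1*exp(sqrt(2)*exp(-c))


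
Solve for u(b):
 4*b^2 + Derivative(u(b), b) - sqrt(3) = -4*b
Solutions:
 u(b) = C1 - 4*b^3/3 - 2*b^2 + sqrt(3)*b


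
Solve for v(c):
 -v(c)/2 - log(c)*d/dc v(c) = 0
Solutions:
 v(c) = C1*exp(-li(c)/2)


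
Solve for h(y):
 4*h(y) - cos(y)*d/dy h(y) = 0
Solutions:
 h(y) = C1*(sin(y)^2 + 2*sin(y) + 1)/(sin(y)^2 - 2*sin(y) + 1)


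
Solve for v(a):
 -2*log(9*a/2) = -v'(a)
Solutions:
 v(a) = C1 + 2*a*log(a) - 2*a + a*log(81/4)


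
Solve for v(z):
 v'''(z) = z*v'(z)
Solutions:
 v(z) = C1 + Integral(C2*airyai(z) + C3*airybi(z), z)


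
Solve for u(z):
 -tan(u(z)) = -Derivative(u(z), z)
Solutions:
 u(z) = pi - asin(C1*exp(z))
 u(z) = asin(C1*exp(z))


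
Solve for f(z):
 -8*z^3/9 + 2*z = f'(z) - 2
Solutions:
 f(z) = C1 - 2*z^4/9 + z^2 + 2*z


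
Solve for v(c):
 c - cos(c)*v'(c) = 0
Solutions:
 v(c) = C1 + Integral(c/cos(c), c)


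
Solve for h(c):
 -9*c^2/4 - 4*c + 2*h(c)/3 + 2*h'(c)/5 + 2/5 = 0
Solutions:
 h(c) = C1*exp(-5*c/3) + 27*c^2/8 + 39*c/20 - 177/100


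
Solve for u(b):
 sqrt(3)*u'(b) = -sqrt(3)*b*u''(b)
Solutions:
 u(b) = C1 + C2*log(b)


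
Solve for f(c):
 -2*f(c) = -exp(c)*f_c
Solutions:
 f(c) = C1*exp(-2*exp(-c))


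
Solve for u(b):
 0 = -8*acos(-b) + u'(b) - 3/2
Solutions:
 u(b) = C1 + 8*b*acos(-b) + 3*b/2 + 8*sqrt(1 - b^2)


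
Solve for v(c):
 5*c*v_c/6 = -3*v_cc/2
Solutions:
 v(c) = C1 + C2*erf(sqrt(10)*c/6)


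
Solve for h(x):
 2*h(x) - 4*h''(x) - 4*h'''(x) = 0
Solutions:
 h(x) = C1*exp(-x*(2*2^(2/3)/(3*sqrt(57) + 23)^(1/3) + 4 + 2^(1/3)*(3*sqrt(57) + 23)^(1/3))/12)*sin(2^(1/3)*sqrt(3)*x*(-(3*sqrt(57) + 23)^(1/3) + 2*2^(1/3)/(3*sqrt(57) + 23)^(1/3))/12) + C2*exp(-x*(2*2^(2/3)/(3*sqrt(57) + 23)^(1/3) + 4 + 2^(1/3)*(3*sqrt(57) + 23)^(1/3))/12)*cos(2^(1/3)*sqrt(3)*x*(-(3*sqrt(57) + 23)^(1/3) + 2*2^(1/3)/(3*sqrt(57) + 23)^(1/3))/12) + C3*exp(x*(-2 + 2*2^(2/3)/(3*sqrt(57) + 23)^(1/3) + 2^(1/3)*(3*sqrt(57) + 23)^(1/3))/6)


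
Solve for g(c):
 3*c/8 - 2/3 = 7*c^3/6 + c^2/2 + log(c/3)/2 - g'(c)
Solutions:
 g(c) = C1 + 7*c^4/24 + c^3/6 - 3*c^2/16 + c*log(c)/2 - c*log(3)/2 + c/6


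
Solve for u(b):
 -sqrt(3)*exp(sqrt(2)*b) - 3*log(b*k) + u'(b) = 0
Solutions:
 u(b) = C1 + 3*b*log(b*k) - 3*b + sqrt(6)*exp(sqrt(2)*b)/2


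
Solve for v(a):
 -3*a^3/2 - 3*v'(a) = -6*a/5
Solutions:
 v(a) = C1 - a^4/8 + a^2/5


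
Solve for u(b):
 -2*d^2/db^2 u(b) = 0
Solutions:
 u(b) = C1 + C2*b


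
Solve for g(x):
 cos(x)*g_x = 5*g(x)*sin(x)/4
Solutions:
 g(x) = C1/cos(x)^(5/4)


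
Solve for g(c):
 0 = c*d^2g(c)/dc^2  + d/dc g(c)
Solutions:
 g(c) = C1 + C2*log(c)


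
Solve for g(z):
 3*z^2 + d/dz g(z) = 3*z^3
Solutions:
 g(z) = C1 + 3*z^4/4 - z^3


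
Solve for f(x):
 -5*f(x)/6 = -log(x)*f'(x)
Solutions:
 f(x) = C1*exp(5*li(x)/6)


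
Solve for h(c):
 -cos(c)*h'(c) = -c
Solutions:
 h(c) = C1 + Integral(c/cos(c), c)


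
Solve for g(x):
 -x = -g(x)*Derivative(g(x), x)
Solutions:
 g(x) = -sqrt(C1 + x^2)
 g(x) = sqrt(C1 + x^2)


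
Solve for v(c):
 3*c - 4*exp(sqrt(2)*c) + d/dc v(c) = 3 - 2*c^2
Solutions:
 v(c) = C1 - 2*c^3/3 - 3*c^2/2 + 3*c + 2*sqrt(2)*exp(sqrt(2)*c)


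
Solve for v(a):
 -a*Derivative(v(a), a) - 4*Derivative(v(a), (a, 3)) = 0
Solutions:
 v(a) = C1 + Integral(C2*airyai(-2^(1/3)*a/2) + C3*airybi(-2^(1/3)*a/2), a)


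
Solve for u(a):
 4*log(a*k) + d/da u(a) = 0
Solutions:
 u(a) = C1 - 4*a*log(a*k) + 4*a


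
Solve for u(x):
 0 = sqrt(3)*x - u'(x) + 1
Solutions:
 u(x) = C1 + sqrt(3)*x^2/2 + x


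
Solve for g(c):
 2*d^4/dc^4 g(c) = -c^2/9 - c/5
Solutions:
 g(c) = C1 + C2*c + C3*c^2 + C4*c^3 - c^6/6480 - c^5/1200


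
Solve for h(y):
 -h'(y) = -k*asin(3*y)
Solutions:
 h(y) = C1 + k*(y*asin(3*y) + sqrt(1 - 9*y^2)/3)


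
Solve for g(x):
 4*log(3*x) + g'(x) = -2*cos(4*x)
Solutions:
 g(x) = C1 - 4*x*log(x) - 4*x*log(3) + 4*x - sin(4*x)/2


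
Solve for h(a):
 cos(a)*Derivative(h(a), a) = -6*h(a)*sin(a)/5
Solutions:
 h(a) = C1*cos(a)^(6/5)


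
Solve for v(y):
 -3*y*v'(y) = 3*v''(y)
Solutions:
 v(y) = C1 + C2*erf(sqrt(2)*y/2)


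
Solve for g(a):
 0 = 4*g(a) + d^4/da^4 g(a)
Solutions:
 g(a) = (C1*sin(a) + C2*cos(a))*exp(-a) + (C3*sin(a) + C4*cos(a))*exp(a)


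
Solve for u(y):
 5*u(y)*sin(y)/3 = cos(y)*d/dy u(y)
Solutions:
 u(y) = C1/cos(y)^(5/3)


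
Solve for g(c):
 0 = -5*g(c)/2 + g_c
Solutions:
 g(c) = C1*exp(5*c/2)


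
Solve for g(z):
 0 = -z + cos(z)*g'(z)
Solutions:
 g(z) = C1 + Integral(z/cos(z), z)


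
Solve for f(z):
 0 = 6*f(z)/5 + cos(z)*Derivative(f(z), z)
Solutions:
 f(z) = C1*(sin(z) - 1)^(3/5)/(sin(z) + 1)^(3/5)


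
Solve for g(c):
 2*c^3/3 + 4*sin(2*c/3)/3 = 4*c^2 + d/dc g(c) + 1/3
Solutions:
 g(c) = C1 + c^4/6 - 4*c^3/3 - c/3 - 2*cos(2*c/3)


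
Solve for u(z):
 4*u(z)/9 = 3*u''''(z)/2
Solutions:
 u(z) = C1*exp(-2^(3/4)*3^(1/4)*z/3) + C2*exp(2^(3/4)*3^(1/4)*z/3) + C3*sin(2^(3/4)*3^(1/4)*z/3) + C4*cos(2^(3/4)*3^(1/4)*z/3)


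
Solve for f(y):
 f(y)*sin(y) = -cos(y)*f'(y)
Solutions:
 f(y) = C1*cos(y)


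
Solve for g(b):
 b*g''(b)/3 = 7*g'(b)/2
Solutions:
 g(b) = C1 + C2*b^(23/2)


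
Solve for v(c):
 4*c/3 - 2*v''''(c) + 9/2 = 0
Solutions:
 v(c) = C1 + C2*c + C3*c^2 + C4*c^3 + c^5/180 + 3*c^4/32


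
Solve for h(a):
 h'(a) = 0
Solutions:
 h(a) = C1


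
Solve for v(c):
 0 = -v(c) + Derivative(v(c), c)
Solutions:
 v(c) = C1*exp(c)


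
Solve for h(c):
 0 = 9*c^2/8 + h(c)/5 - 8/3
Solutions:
 h(c) = 40/3 - 45*c^2/8


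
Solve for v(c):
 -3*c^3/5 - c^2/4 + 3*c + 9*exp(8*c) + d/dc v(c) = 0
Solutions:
 v(c) = C1 + 3*c^4/20 + c^3/12 - 3*c^2/2 - 9*exp(8*c)/8


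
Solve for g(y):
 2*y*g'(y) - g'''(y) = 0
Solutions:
 g(y) = C1 + Integral(C2*airyai(2^(1/3)*y) + C3*airybi(2^(1/3)*y), y)


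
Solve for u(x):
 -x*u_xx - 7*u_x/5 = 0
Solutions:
 u(x) = C1 + C2/x^(2/5)


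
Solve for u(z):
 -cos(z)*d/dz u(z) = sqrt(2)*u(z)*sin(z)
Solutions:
 u(z) = C1*cos(z)^(sqrt(2))


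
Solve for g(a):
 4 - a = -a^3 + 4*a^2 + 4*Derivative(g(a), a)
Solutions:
 g(a) = C1 + a^4/16 - a^3/3 - a^2/8 + a


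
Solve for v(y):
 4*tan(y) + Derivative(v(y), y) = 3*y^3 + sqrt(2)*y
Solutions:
 v(y) = C1 + 3*y^4/4 + sqrt(2)*y^2/2 + 4*log(cos(y))


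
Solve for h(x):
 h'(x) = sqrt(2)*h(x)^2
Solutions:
 h(x) = -1/(C1 + sqrt(2)*x)


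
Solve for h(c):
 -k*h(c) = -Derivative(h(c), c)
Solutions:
 h(c) = C1*exp(c*k)


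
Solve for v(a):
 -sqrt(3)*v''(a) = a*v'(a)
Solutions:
 v(a) = C1 + C2*erf(sqrt(2)*3^(3/4)*a/6)


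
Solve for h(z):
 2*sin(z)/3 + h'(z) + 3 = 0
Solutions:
 h(z) = C1 - 3*z + 2*cos(z)/3


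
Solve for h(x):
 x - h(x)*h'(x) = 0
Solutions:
 h(x) = -sqrt(C1 + x^2)
 h(x) = sqrt(C1 + x^2)


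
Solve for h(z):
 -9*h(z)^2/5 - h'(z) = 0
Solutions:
 h(z) = 5/(C1 + 9*z)


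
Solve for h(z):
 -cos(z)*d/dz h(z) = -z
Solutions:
 h(z) = C1 + Integral(z/cos(z), z)


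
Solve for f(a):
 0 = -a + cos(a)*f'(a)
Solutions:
 f(a) = C1 + Integral(a/cos(a), a)


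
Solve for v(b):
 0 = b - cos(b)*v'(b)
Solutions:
 v(b) = C1 + Integral(b/cos(b), b)


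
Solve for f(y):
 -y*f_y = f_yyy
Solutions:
 f(y) = C1 + Integral(C2*airyai(-y) + C3*airybi(-y), y)


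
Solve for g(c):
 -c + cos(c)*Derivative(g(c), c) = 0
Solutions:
 g(c) = C1 + Integral(c/cos(c), c)


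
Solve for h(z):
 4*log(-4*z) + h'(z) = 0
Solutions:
 h(z) = C1 - 4*z*log(-z) + 4*z*(1 - 2*log(2))


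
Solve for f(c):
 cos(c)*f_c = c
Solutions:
 f(c) = C1 + Integral(c/cos(c), c)


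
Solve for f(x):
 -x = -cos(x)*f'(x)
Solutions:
 f(x) = C1 + Integral(x/cos(x), x)


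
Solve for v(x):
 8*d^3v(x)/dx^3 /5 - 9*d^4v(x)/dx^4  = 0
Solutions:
 v(x) = C1 + C2*x + C3*x^2 + C4*exp(8*x/45)


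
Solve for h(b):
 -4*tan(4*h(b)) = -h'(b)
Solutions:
 h(b) = -asin(C1*exp(16*b))/4 + pi/4
 h(b) = asin(C1*exp(16*b))/4


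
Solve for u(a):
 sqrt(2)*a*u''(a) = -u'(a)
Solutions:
 u(a) = C1 + C2*a^(1 - sqrt(2)/2)


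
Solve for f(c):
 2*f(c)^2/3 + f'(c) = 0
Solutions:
 f(c) = 3/(C1 + 2*c)


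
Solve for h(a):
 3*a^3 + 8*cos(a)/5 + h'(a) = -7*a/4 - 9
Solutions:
 h(a) = C1 - 3*a^4/4 - 7*a^2/8 - 9*a - 8*sin(a)/5


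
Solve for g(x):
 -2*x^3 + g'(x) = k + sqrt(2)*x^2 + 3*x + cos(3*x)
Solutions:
 g(x) = C1 + k*x + x^4/2 + sqrt(2)*x^3/3 + 3*x^2/2 + sin(3*x)/3


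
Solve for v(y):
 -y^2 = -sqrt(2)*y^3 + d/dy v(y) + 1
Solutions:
 v(y) = C1 + sqrt(2)*y^4/4 - y^3/3 - y


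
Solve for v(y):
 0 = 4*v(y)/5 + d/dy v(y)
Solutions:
 v(y) = C1*exp(-4*y/5)


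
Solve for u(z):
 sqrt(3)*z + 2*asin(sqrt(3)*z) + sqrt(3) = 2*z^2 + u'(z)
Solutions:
 u(z) = C1 - 2*z^3/3 + sqrt(3)*z^2/2 + 2*z*asin(sqrt(3)*z) + sqrt(3)*z + 2*sqrt(3)*sqrt(1 - 3*z^2)/3


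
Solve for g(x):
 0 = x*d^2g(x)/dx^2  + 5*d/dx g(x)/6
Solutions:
 g(x) = C1 + C2*x^(1/6)


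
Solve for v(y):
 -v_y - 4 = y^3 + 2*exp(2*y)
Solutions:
 v(y) = C1 - y^4/4 - 4*y - exp(2*y)


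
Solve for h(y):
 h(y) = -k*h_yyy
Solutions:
 h(y) = C1*exp(y*(-1/k)^(1/3)) + C2*exp(y*(-1/k)^(1/3)*(-1 + sqrt(3)*I)/2) + C3*exp(-y*(-1/k)^(1/3)*(1 + sqrt(3)*I)/2)


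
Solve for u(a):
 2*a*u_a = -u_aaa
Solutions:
 u(a) = C1 + Integral(C2*airyai(-2^(1/3)*a) + C3*airybi(-2^(1/3)*a), a)


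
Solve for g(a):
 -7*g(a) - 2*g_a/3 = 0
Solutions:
 g(a) = C1*exp(-21*a/2)


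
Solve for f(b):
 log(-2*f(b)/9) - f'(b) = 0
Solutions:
 -Integral(1/(log(-_y) - 2*log(3) + log(2)), (_y, f(b))) = C1 - b


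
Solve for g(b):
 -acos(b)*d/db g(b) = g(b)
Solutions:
 g(b) = C1*exp(-Integral(1/acos(b), b))


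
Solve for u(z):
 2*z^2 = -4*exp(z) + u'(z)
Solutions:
 u(z) = C1 + 2*z^3/3 + 4*exp(z)


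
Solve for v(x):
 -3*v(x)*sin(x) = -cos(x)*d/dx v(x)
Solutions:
 v(x) = C1/cos(x)^3


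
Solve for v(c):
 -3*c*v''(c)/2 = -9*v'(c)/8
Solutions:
 v(c) = C1 + C2*c^(7/4)


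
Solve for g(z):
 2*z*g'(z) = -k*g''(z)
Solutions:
 g(z) = C1 + C2*sqrt(k)*erf(z*sqrt(1/k))


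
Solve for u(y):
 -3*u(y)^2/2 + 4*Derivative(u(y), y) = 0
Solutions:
 u(y) = -8/(C1 + 3*y)


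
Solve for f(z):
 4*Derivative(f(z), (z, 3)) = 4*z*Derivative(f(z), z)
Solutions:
 f(z) = C1 + Integral(C2*airyai(z) + C3*airybi(z), z)


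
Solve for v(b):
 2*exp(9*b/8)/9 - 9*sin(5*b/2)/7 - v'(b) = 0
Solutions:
 v(b) = C1 + 16*exp(9*b/8)/81 + 18*cos(5*b/2)/35


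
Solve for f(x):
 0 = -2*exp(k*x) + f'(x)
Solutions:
 f(x) = C1 + 2*exp(k*x)/k


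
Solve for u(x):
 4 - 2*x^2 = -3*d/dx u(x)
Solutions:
 u(x) = C1 + 2*x^3/9 - 4*x/3


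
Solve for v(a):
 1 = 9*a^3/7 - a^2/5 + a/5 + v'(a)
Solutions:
 v(a) = C1 - 9*a^4/28 + a^3/15 - a^2/10 + a


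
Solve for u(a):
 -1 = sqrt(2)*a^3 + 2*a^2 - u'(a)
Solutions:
 u(a) = C1 + sqrt(2)*a^4/4 + 2*a^3/3 + a


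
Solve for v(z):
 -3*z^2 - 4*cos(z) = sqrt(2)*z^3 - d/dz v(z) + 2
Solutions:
 v(z) = C1 + sqrt(2)*z^4/4 + z^3 + 2*z + 4*sin(z)


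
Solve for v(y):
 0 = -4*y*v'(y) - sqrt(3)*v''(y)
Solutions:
 v(y) = C1 + C2*erf(sqrt(2)*3^(3/4)*y/3)


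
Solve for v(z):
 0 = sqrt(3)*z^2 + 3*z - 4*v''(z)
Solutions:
 v(z) = C1 + C2*z + sqrt(3)*z^4/48 + z^3/8


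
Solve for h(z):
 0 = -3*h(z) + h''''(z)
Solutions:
 h(z) = C1*exp(-3^(1/4)*z) + C2*exp(3^(1/4)*z) + C3*sin(3^(1/4)*z) + C4*cos(3^(1/4)*z)


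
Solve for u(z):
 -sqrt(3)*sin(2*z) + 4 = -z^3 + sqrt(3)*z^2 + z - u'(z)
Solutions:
 u(z) = C1 - z^4/4 + sqrt(3)*z^3/3 + z^2/2 - 4*z - sqrt(3)*cos(2*z)/2


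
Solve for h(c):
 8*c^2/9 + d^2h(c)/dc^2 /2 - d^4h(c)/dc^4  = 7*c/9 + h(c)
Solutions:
 h(c) = 8*c^2/9 - 7*c/9 + (C1*sin(c*sin(atan(sqrt(15))/2)) + C2*cos(c*sin(atan(sqrt(15))/2)))*exp(-c*cos(atan(sqrt(15))/2)) + (C3*sin(c*sin(atan(sqrt(15))/2)) + C4*cos(c*sin(atan(sqrt(15))/2)))*exp(c*cos(atan(sqrt(15))/2)) + 8/9


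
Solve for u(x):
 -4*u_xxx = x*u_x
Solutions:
 u(x) = C1 + Integral(C2*airyai(-2^(1/3)*x/2) + C3*airybi(-2^(1/3)*x/2), x)


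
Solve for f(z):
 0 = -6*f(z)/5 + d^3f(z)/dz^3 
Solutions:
 f(z) = C3*exp(5^(2/3)*6^(1/3)*z/5) + (C1*sin(2^(1/3)*3^(5/6)*5^(2/3)*z/10) + C2*cos(2^(1/3)*3^(5/6)*5^(2/3)*z/10))*exp(-5^(2/3)*6^(1/3)*z/10)


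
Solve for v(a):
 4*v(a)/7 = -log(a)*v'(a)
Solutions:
 v(a) = C1*exp(-4*li(a)/7)


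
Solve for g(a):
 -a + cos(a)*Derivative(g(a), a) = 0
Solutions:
 g(a) = C1 + Integral(a/cos(a), a)


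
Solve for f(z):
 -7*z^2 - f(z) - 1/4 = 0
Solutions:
 f(z) = -7*z^2 - 1/4


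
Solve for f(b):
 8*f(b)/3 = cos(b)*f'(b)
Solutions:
 f(b) = C1*(sin(b) + 1)^(4/3)/(sin(b) - 1)^(4/3)


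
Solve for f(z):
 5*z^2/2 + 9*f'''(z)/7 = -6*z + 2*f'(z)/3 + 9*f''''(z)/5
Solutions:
 f(z) = C1 + C2*exp(z*(5*5^(2/3)/(7*sqrt(2051) + 318)^(1/3) + 10 + 5^(1/3)*(7*sqrt(2051) + 318)^(1/3))/42)*sin(sqrt(3)*5^(1/3)*z*(-(7*sqrt(2051) + 318)^(1/3) + 5*5^(1/3)/(7*sqrt(2051) + 318)^(1/3))/42) + C3*exp(z*(5*5^(2/3)/(7*sqrt(2051) + 318)^(1/3) + 10 + 5^(1/3)*(7*sqrt(2051) + 318)^(1/3))/42)*cos(sqrt(3)*5^(1/3)*z*(-(7*sqrt(2051) + 318)^(1/3) + 5*5^(1/3)/(7*sqrt(2051) + 318)^(1/3))/42) + C4*exp(z*(-5^(1/3)*(7*sqrt(2051) + 318)^(1/3) - 5*5^(2/3)/(7*sqrt(2051) + 318)^(1/3) + 5)/21) + 5*z^3/4 + 9*z^2/2 + 405*z/28


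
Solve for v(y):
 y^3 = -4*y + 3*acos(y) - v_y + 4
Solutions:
 v(y) = C1 - y^4/4 - 2*y^2 + 3*y*acos(y) + 4*y - 3*sqrt(1 - y^2)


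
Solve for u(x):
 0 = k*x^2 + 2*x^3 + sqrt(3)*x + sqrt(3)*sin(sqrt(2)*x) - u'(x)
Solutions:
 u(x) = C1 + k*x^3/3 + x^4/2 + sqrt(3)*x^2/2 - sqrt(6)*cos(sqrt(2)*x)/2


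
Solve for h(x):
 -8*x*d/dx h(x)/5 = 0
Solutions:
 h(x) = C1


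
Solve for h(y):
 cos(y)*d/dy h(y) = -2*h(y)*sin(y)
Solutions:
 h(y) = C1*cos(y)^2


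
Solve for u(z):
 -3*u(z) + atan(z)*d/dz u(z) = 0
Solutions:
 u(z) = C1*exp(3*Integral(1/atan(z), z))


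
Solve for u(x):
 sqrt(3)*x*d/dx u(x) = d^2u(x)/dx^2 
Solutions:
 u(x) = C1 + C2*erfi(sqrt(2)*3^(1/4)*x/2)


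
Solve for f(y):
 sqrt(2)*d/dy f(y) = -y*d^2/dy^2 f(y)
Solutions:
 f(y) = C1 + C2*y^(1 - sqrt(2))


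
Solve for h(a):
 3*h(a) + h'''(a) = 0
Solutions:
 h(a) = C3*exp(-3^(1/3)*a) + (C1*sin(3^(5/6)*a/2) + C2*cos(3^(5/6)*a/2))*exp(3^(1/3)*a/2)


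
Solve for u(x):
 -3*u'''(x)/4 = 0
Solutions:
 u(x) = C1 + C2*x + C3*x^2


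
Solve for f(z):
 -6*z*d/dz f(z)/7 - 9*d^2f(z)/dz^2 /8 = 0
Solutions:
 f(z) = C1 + C2*erf(2*sqrt(42)*z/21)


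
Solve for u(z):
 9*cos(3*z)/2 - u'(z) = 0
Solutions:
 u(z) = C1 + 3*sin(3*z)/2


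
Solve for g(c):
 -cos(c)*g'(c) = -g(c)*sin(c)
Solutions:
 g(c) = C1/cos(c)


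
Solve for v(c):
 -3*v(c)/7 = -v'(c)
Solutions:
 v(c) = C1*exp(3*c/7)


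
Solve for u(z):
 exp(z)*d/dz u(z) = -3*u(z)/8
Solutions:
 u(z) = C1*exp(3*exp(-z)/8)


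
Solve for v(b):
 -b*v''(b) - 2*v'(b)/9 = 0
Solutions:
 v(b) = C1 + C2*b^(7/9)


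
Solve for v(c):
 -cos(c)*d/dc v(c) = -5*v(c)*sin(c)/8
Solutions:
 v(c) = C1/cos(c)^(5/8)


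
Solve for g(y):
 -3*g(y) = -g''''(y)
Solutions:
 g(y) = C1*exp(-3^(1/4)*y) + C2*exp(3^(1/4)*y) + C3*sin(3^(1/4)*y) + C4*cos(3^(1/4)*y)


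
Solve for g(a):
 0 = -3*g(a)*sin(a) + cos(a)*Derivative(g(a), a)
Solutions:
 g(a) = C1/cos(a)^3


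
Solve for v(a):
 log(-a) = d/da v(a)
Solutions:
 v(a) = C1 + a*log(-a) - a


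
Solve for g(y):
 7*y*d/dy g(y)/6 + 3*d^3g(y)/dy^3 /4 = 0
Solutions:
 g(y) = C1 + Integral(C2*airyai(-42^(1/3)*y/3) + C3*airybi(-42^(1/3)*y/3), y)


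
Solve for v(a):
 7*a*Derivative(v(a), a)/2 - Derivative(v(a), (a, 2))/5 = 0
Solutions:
 v(a) = C1 + C2*erfi(sqrt(35)*a/2)


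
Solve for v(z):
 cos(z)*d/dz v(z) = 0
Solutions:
 v(z) = C1


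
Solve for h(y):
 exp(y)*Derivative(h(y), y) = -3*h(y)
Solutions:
 h(y) = C1*exp(3*exp(-y))


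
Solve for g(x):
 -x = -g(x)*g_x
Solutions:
 g(x) = -sqrt(C1 + x^2)
 g(x) = sqrt(C1 + x^2)


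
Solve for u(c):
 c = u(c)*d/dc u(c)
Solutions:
 u(c) = -sqrt(C1 + c^2)
 u(c) = sqrt(C1 + c^2)


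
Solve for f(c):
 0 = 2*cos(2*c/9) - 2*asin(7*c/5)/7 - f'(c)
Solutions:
 f(c) = C1 - 2*c*asin(7*c/5)/7 - 2*sqrt(25 - 49*c^2)/49 + 9*sin(2*c/9)


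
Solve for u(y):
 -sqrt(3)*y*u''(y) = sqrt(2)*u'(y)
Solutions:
 u(y) = C1 + C2*y^(1 - sqrt(6)/3)


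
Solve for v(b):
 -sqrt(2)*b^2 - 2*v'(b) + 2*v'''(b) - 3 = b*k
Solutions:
 v(b) = C1 + C2*exp(-b) + C3*exp(b) - sqrt(2)*b^3/6 - b^2*k/4 - 3*b/2 - sqrt(2)*b


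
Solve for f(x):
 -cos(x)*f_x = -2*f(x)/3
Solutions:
 f(x) = C1*(sin(x) + 1)^(1/3)/(sin(x) - 1)^(1/3)


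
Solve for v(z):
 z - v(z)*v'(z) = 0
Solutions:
 v(z) = -sqrt(C1 + z^2)
 v(z) = sqrt(C1 + z^2)


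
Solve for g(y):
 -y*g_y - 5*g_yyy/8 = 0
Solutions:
 g(y) = C1 + Integral(C2*airyai(-2*5^(2/3)*y/5) + C3*airybi(-2*5^(2/3)*y/5), y)


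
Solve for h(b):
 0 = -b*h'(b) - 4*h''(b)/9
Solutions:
 h(b) = C1 + C2*erf(3*sqrt(2)*b/4)


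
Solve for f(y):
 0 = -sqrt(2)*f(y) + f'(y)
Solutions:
 f(y) = C1*exp(sqrt(2)*y)


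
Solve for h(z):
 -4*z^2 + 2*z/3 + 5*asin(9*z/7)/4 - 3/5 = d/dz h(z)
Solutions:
 h(z) = C1 - 4*z^3/3 + z^2/3 + 5*z*asin(9*z/7)/4 - 3*z/5 + 5*sqrt(49 - 81*z^2)/36


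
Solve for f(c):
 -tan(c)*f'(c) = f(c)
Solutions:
 f(c) = C1/sin(c)


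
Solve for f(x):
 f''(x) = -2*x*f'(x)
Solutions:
 f(x) = C1 + C2*erf(x)


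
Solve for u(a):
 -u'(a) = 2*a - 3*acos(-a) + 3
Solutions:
 u(a) = C1 - a^2 + 3*a*acos(-a) - 3*a + 3*sqrt(1 - a^2)


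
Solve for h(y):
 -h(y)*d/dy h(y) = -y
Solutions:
 h(y) = -sqrt(C1 + y^2)
 h(y) = sqrt(C1 + y^2)


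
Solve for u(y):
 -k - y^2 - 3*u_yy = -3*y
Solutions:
 u(y) = C1 + C2*y - k*y^2/6 - y^4/36 + y^3/6


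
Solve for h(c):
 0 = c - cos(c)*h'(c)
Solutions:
 h(c) = C1 + Integral(c/cos(c), c)


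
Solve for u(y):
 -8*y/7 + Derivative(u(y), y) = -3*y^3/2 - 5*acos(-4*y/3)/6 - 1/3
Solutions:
 u(y) = C1 - 3*y^4/8 + 4*y^2/7 - 5*y*acos(-4*y/3)/6 - y/3 - 5*sqrt(9 - 16*y^2)/24


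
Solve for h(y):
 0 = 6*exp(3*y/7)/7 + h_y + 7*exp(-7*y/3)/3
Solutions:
 h(y) = C1 - 2*exp(3*y/7) + exp(-7*y/3)


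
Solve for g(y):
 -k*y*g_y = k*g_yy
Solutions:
 g(y) = C1 + C2*erf(sqrt(2)*y/2)


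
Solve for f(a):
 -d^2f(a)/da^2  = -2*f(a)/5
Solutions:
 f(a) = C1*exp(-sqrt(10)*a/5) + C2*exp(sqrt(10)*a/5)


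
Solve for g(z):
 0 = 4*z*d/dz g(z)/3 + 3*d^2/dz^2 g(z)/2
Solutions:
 g(z) = C1 + C2*erf(2*z/3)


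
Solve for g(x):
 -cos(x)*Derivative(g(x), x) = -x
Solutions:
 g(x) = C1 + Integral(x/cos(x), x)


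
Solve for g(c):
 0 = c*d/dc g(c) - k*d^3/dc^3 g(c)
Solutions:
 g(c) = C1 + Integral(C2*airyai(c*(1/k)^(1/3)) + C3*airybi(c*(1/k)^(1/3)), c)


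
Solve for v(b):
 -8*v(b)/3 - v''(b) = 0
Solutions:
 v(b) = C1*sin(2*sqrt(6)*b/3) + C2*cos(2*sqrt(6)*b/3)


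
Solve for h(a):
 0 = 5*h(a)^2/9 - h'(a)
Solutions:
 h(a) = -9/(C1 + 5*a)


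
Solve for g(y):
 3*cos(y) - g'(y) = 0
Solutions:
 g(y) = C1 + 3*sin(y)


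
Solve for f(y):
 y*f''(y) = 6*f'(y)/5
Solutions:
 f(y) = C1 + C2*y^(11/5)


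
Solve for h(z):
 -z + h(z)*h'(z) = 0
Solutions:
 h(z) = -sqrt(C1 + z^2)
 h(z) = sqrt(C1 + z^2)


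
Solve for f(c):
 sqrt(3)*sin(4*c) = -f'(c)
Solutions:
 f(c) = C1 + sqrt(3)*cos(4*c)/4


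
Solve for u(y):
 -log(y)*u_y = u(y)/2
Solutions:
 u(y) = C1*exp(-li(y)/2)


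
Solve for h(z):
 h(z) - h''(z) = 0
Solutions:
 h(z) = C1*exp(-z) + C2*exp(z)


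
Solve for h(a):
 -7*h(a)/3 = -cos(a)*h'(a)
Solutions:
 h(a) = C1*(sin(a) + 1)^(7/6)/(sin(a) - 1)^(7/6)


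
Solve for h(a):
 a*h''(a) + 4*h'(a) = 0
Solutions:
 h(a) = C1 + C2/a^3


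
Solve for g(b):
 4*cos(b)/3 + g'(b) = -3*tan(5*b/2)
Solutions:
 g(b) = C1 + 6*log(cos(5*b/2))/5 - 4*sin(b)/3


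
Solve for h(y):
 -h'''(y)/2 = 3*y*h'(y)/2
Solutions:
 h(y) = C1 + Integral(C2*airyai(-3^(1/3)*y) + C3*airybi(-3^(1/3)*y), y)


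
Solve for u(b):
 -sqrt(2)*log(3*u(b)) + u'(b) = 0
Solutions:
 -sqrt(2)*Integral(1/(log(_y) + log(3)), (_y, u(b)))/2 = C1 - b


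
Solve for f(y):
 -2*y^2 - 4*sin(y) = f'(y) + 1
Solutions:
 f(y) = C1 - 2*y^3/3 - y + 4*cos(y)


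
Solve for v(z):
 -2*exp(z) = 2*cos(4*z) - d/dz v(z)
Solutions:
 v(z) = C1 + 2*exp(z) + sin(4*z)/2


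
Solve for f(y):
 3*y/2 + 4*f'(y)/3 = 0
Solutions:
 f(y) = C1 - 9*y^2/16


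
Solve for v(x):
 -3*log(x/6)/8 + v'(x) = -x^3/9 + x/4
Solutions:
 v(x) = C1 - x^4/36 + x^2/8 + 3*x*log(x)/8 - 3*x*log(6)/8 - 3*x/8


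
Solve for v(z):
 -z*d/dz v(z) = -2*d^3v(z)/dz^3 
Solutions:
 v(z) = C1 + Integral(C2*airyai(2^(2/3)*z/2) + C3*airybi(2^(2/3)*z/2), z)


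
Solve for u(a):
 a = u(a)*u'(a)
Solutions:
 u(a) = -sqrt(C1 + a^2)
 u(a) = sqrt(C1 + a^2)


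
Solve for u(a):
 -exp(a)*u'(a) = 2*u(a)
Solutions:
 u(a) = C1*exp(2*exp(-a))


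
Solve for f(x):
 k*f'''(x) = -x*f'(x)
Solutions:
 f(x) = C1 + Integral(C2*airyai(x*(-1/k)^(1/3)) + C3*airybi(x*(-1/k)^(1/3)), x)


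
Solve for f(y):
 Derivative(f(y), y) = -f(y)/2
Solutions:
 f(y) = C1*exp(-y/2)


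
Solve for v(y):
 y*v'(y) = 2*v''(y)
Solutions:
 v(y) = C1 + C2*erfi(y/2)


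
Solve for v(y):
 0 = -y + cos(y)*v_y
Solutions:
 v(y) = C1 + Integral(y/cos(y), y)


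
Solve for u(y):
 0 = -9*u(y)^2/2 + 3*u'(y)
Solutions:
 u(y) = -2/(C1 + 3*y)


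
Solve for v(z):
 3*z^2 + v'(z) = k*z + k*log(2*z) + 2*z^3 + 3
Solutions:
 v(z) = C1 + k*z^2/2 + k*z*log(z) - k*z + k*z*log(2) + z^4/2 - z^3 + 3*z


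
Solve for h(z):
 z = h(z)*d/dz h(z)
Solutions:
 h(z) = -sqrt(C1 + z^2)
 h(z) = sqrt(C1 + z^2)


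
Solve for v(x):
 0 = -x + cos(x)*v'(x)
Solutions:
 v(x) = C1 + Integral(x/cos(x), x)


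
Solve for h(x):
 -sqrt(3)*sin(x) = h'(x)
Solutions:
 h(x) = C1 + sqrt(3)*cos(x)


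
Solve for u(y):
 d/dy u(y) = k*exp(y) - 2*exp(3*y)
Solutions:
 u(y) = C1 + k*exp(y) - 2*exp(3*y)/3


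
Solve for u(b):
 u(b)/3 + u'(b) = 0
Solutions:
 u(b) = C1*exp(-b/3)


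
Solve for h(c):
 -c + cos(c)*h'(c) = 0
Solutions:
 h(c) = C1 + Integral(c/cos(c), c)


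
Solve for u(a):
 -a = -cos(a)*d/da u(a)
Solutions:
 u(a) = C1 + Integral(a/cos(a), a)


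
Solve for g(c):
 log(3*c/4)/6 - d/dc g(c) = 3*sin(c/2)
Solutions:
 g(c) = C1 + c*log(c)/6 - c*log(2)/3 - c/6 + c*log(3)/6 + 6*cos(c/2)


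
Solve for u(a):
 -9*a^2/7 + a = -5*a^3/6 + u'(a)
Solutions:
 u(a) = C1 + 5*a^4/24 - 3*a^3/7 + a^2/2


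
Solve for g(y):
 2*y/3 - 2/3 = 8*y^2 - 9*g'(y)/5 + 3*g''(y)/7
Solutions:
 g(y) = C1 + C2*exp(21*y/5) + 40*y^3/27 + 55*y^2/63 + 1040*y/1323


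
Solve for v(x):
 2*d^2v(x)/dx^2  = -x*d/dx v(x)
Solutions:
 v(x) = C1 + C2*erf(x/2)


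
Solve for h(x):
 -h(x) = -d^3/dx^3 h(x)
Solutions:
 h(x) = C3*exp(x) + (C1*sin(sqrt(3)*x/2) + C2*cos(sqrt(3)*x/2))*exp(-x/2)


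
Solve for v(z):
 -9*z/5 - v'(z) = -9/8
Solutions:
 v(z) = C1 - 9*z^2/10 + 9*z/8


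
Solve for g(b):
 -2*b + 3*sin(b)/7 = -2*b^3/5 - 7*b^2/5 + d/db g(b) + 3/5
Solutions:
 g(b) = C1 + b^4/10 + 7*b^3/15 - b^2 - 3*b/5 - 3*cos(b)/7


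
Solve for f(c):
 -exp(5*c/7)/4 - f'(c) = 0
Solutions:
 f(c) = C1 - 7*exp(5*c/7)/20


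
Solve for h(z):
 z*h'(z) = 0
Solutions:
 h(z) = C1


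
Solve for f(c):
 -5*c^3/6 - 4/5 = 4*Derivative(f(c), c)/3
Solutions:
 f(c) = C1 - 5*c^4/32 - 3*c/5


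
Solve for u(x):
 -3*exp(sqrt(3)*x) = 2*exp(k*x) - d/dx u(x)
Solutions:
 u(x) = C1 + sqrt(3)*exp(sqrt(3)*x) + 2*exp(k*x)/k


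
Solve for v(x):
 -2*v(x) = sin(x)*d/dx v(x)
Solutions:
 v(x) = C1*(cos(x) + 1)/(cos(x) - 1)


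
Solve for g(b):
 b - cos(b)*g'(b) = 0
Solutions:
 g(b) = C1 + Integral(b/cos(b), b)


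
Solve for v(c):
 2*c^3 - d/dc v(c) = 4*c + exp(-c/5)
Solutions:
 v(c) = C1 + c^4/2 - 2*c^2 + 5*exp(-c/5)


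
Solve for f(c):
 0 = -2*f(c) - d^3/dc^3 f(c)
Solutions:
 f(c) = C3*exp(-2^(1/3)*c) + (C1*sin(2^(1/3)*sqrt(3)*c/2) + C2*cos(2^(1/3)*sqrt(3)*c/2))*exp(2^(1/3)*c/2)


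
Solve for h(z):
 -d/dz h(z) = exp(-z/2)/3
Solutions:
 h(z) = C1 + 2*exp(-z/2)/3


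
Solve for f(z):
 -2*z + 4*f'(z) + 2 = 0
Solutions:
 f(z) = C1 + z^2/4 - z/2


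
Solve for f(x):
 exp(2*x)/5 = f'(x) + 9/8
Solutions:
 f(x) = C1 - 9*x/8 + exp(2*x)/10


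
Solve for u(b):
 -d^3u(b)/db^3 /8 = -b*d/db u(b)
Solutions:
 u(b) = C1 + Integral(C2*airyai(2*b) + C3*airybi(2*b), b)


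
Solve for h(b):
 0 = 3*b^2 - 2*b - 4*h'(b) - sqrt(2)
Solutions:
 h(b) = C1 + b^3/4 - b^2/4 - sqrt(2)*b/4


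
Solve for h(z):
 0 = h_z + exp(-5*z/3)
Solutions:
 h(z) = C1 + 3*exp(-5*z/3)/5


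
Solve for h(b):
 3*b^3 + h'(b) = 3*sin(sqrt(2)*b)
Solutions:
 h(b) = C1 - 3*b^4/4 - 3*sqrt(2)*cos(sqrt(2)*b)/2


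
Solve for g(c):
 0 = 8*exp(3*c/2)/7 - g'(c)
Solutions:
 g(c) = C1 + 16*exp(3*c/2)/21
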